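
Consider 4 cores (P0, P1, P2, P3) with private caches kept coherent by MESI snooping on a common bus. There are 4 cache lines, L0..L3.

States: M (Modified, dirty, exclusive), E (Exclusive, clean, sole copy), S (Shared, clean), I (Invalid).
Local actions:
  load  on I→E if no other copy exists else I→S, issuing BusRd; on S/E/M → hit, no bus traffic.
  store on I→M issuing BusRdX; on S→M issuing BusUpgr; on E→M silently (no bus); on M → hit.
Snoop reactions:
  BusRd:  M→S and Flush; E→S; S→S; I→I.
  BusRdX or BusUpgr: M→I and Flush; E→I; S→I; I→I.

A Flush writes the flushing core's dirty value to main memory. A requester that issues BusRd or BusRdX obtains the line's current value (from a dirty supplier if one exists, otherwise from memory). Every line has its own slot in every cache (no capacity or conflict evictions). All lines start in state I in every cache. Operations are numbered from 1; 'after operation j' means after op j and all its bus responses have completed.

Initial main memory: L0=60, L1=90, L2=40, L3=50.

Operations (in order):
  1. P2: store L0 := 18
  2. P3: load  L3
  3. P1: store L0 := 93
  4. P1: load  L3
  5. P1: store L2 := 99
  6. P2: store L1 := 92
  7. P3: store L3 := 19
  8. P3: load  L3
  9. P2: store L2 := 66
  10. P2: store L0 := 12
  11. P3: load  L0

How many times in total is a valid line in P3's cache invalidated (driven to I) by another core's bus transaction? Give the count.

invalidations = 0

[1] P2: store L0 := 18 | P0:I, P1:I, P2:M(18), P3:I | bus: BusRdX
[2] P3: load  L3 | P0:I, P1:I, P2:I, P3:E(50) | bus: BusRd
[3] P1: store L0 := 93 | P0:I, P1:M(93), P2:I, P3:I | bus: BusRdX,Flush
[4] P1: load  L3 | P0:I, P1:S(50), P2:I, P3:S(50) | bus: BusRd
[5] P1: store L2 := 99 | P0:I, P1:M(99), P2:I, P3:I | bus: BusRdX
[6] P2: store L1 := 92 | P0:I, P1:I, P2:M(92), P3:I | bus: BusRdX
[7] P3: store L3 := 19 | P0:I, P1:I, P2:I, P3:M(19) | bus: BusUpgr
[8] P3: load  L3 | P0:I, P1:I, P2:I, P3:M(19) | bus: none
[9] P2: store L2 := 66 | P0:I, P1:I, P2:M(66), P3:I | bus: BusRdX,Flush
[10] P2: store L0 := 12 | P0:I, P1:I, P2:M(12), P3:I | bus: BusRdX,Flush
[11] P3: load  L0 | P0:I, P1:I, P2:S(12), P3:S(12) | bus: BusRd,Flush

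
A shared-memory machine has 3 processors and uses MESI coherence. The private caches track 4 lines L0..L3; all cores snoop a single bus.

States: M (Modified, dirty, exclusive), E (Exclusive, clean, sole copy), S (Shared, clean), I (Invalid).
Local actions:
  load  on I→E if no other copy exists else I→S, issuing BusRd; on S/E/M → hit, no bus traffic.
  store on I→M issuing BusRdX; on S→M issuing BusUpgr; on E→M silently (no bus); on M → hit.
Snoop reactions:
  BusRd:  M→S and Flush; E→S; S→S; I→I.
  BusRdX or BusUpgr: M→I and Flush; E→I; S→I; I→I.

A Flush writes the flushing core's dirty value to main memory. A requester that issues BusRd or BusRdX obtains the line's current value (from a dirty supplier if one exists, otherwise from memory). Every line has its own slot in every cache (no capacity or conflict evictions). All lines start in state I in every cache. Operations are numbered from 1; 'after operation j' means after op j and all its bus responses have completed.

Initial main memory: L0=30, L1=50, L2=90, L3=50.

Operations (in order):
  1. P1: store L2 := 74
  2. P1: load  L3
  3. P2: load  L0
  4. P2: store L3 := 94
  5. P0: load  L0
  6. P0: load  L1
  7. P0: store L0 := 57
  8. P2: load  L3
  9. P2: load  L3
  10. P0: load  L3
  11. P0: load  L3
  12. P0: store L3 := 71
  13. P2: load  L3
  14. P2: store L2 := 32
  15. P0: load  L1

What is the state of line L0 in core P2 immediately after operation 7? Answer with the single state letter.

state = I

  op1 P1: store L2 := 74 → I/M/I on L2; bus BusRdX; mem=90
  op2 P1: load  L3 → I/E/I on L3; bus BusRd; mem=50
  op3 P2: load  L0 → I/I/E on L0; bus BusRd; mem=30
  op4 P2: store L3 := 94 → I/I/M on L3; bus BusRdX; mem=50
  op5 P0: load  L0 → S/I/S on L0; bus BusRd; mem=30
  op6 P0: load  L1 → E/I/I on L1; bus BusRd; mem=50
  op7 P0: store L0 := 57 → M/I/I on L0; bus BusUpgr; mem=30
  op8 P2: load  L3 → I/I/M on L3; bus (none); mem=50
  op9 P2: load  L3 → I/I/M on L3; bus (none); mem=50
  op10 P0: load  L3 → S/I/S on L3; bus BusRd Flush; mem=94
  op11 P0: load  L3 → S/I/S on L3; bus (none); mem=94
  op12 P0: store L3 := 71 → M/I/I on L3; bus BusUpgr; mem=94
  op13 P2: load  L3 → S/I/S on L3; bus BusRd Flush; mem=71
  op14 P2: store L2 := 32 → I/I/M on L2; bus BusRdX Flush; mem=74
  op15 P0: load  L1 → E/I/I on L1; bus (none); mem=50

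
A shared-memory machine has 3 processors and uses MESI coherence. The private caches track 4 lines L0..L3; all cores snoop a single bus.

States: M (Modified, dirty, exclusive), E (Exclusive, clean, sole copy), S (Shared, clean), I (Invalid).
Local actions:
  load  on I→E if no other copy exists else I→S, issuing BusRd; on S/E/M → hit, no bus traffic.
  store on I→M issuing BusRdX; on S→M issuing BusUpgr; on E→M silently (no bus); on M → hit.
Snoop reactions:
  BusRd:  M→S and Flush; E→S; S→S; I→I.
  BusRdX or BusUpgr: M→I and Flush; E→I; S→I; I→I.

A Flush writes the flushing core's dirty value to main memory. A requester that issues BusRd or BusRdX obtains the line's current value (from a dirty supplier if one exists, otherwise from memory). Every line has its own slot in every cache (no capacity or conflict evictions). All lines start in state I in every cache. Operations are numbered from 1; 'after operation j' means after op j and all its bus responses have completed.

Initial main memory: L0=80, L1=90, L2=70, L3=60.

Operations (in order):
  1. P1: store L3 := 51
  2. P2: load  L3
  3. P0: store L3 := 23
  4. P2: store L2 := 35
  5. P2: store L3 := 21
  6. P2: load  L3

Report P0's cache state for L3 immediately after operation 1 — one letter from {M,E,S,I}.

step 1: P1: store L3 := 51  ⟶  IMI  (L3)  txn=BusRdX  M[L3]=60
step 2: P2: load  L3  ⟶  ISS  (L3)  txn=BusRd+Flush  M[L3]=51
step 3: P0: store L3 := 23  ⟶  MII  (L3)  txn=BusRdX  M[L3]=51
step 4: P2: store L2 := 35  ⟶  IIM  (L2)  txn=BusRdX  M[L2]=70
step 5: P2: store L3 := 21  ⟶  IIM  (L3)  txn=BusRdX+Flush  M[L3]=23
step 6: P2: load  L3  ⟶  IIM  (L3)  txn=∅  M[L3]=23

state = I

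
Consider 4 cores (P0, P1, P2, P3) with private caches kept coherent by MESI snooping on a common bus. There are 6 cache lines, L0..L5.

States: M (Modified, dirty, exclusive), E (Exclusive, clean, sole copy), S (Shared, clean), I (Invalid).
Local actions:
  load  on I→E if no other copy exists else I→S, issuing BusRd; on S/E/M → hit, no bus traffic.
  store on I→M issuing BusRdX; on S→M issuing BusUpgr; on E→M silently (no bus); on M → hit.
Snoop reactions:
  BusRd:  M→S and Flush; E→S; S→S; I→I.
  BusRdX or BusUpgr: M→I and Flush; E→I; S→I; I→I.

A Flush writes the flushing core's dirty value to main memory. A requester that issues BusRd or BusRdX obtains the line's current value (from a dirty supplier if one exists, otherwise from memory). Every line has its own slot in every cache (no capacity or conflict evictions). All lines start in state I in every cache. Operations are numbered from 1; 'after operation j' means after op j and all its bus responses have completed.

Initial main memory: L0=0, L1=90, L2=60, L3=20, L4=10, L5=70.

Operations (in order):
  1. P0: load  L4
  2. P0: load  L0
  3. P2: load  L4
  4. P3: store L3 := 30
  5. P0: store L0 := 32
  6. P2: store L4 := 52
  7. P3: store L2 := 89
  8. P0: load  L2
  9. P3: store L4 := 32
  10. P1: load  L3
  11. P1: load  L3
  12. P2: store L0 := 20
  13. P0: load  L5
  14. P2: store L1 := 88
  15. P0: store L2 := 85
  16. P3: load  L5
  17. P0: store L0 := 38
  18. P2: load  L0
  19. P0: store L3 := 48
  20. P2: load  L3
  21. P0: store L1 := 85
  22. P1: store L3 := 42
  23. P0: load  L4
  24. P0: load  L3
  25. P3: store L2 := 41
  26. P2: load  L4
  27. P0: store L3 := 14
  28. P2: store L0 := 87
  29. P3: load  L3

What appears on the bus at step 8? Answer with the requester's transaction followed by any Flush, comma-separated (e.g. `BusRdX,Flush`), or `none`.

step 1: P0: load  L4  ⟶  EIII  (L4)  txn=BusRd  M[L4]=10
step 2: P0: load  L0  ⟶  EIII  (L0)  txn=BusRd  M[L0]=0
step 3: P2: load  L4  ⟶  SISI  (L4)  txn=BusRd  M[L4]=10
step 4: P3: store L3 := 30  ⟶  IIIM  (L3)  txn=BusRdX  M[L3]=20
step 5: P0: store L0 := 32  ⟶  MIII  (L0)  txn=∅  M[L0]=0
step 6: P2: store L4 := 52  ⟶  IIMI  (L4)  txn=BusUpgr  M[L4]=10
step 7: P3: store L2 := 89  ⟶  IIIM  (L2)  txn=BusRdX  M[L2]=60
step 8: P0: load  L2  ⟶  SIIS  (L2)  txn=BusRd+Flush  M[L2]=89
step 9: P3: store L4 := 32  ⟶  IIIM  (L4)  txn=BusRdX+Flush  M[L4]=52
step 10: P1: load  L3  ⟶  ISIS  (L3)  txn=BusRd+Flush  M[L3]=30
step 11: P1: load  L3  ⟶  ISIS  (L3)  txn=∅  M[L3]=30
step 12: P2: store L0 := 20  ⟶  IIMI  (L0)  txn=BusRdX+Flush  M[L0]=32
step 13: P0: load  L5  ⟶  EIII  (L5)  txn=BusRd  M[L5]=70
step 14: P2: store L1 := 88  ⟶  IIMI  (L1)  txn=BusRdX  M[L1]=90
step 15: P0: store L2 := 85  ⟶  MIII  (L2)  txn=BusUpgr  M[L2]=89
step 16: P3: load  L5  ⟶  SIIS  (L5)  txn=BusRd  M[L5]=70
step 17: P0: store L0 := 38  ⟶  MIII  (L0)  txn=BusRdX+Flush  M[L0]=20
step 18: P2: load  L0  ⟶  SISI  (L0)  txn=BusRd+Flush  M[L0]=38
step 19: P0: store L3 := 48  ⟶  MIII  (L3)  txn=BusRdX  M[L3]=30
step 20: P2: load  L3  ⟶  SISI  (L3)  txn=BusRd+Flush  M[L3]=48
step 21: P0: store L1 := 85  ⟶  MIII  (L1)  txn=BusRdX+Flush  M[L1]=88
step 22: P1: store L3 := 42  ⟶  IMII  (L3)  txn=BusRdX  M[L3]=48
step 23: P0: load  L4  ⟶  SIIS  (L4)  txn=BusRd+Flush  M[L4]=32
step 24: P0: load  L3  ⟶  SSII  (L3)  txn=BusRd+Flush  M[L3]=42
step 25: P3: store L2 := 41  ⟶  IIIM  (L2)  txn=BusRdX+Flush  M[L2]=85
step 26: P2: load  L4  ⟶  SISS  (L4)  txn=BusRd  M[L4]=32
step 27: P0: store L3 := 14  ⟶  MIII  (L3)  txn=BusUpgr  M[L3]=42
step 28: P2: store L0 := 87  ⟶  IIMI  (L0)  txn=BusUpgr  M[L0]=38
step 29: P3: load  L3  ⟶  SIIS  (L3)  txn=BusRd+Flush  M[L3]=14

bus = BusRd,Flush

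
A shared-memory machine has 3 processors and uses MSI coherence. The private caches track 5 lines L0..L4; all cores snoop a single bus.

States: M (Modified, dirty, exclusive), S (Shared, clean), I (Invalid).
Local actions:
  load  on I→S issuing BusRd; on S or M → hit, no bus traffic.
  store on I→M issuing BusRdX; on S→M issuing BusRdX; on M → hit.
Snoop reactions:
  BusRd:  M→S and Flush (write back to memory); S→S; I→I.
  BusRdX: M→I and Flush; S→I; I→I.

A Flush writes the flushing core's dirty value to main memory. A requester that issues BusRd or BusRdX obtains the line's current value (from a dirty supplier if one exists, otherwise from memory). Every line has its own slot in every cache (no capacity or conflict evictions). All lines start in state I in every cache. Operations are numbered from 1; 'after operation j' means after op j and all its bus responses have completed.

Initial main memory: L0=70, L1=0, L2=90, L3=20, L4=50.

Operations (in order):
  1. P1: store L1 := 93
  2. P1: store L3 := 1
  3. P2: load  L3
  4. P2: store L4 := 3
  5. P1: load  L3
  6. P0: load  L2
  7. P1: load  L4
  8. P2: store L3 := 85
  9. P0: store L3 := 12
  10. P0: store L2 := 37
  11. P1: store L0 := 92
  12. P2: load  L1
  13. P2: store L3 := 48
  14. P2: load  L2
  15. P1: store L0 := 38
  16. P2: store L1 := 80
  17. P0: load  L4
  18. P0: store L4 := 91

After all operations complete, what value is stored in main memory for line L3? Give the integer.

  op1 P1: store L1 := 93 → I/M/I on L1; bus BusRdX; mem=0
  op2 P1: store L3 := 1 → I/M/I on L3; bus BusRdX; mem=20
  op3 P2: load  L3 → I/S/S on L3; bus BusRd Flush; mem=1
  op4 P2: store L4 := 3 → I/I/M on L4; bus BusRdX; mem=50
  op5 P1: load  L3 → I/S/S on L3; bus (none); mem=1
  op6 P0: load  L2 → S/I/I on L2; bus BusRd; mem=90
  op7 P1: load  L4 → I/S/S on L4; bus BusRd Flush; mem=3
  op8 P2: store L3 := 85 → I/I/M on L3; bus BusRdX; mem=1
  op9 P0: store L3 := 12 → M/I/I on L3; bus BusRdX Flush; mem=85
  op10 P0: store L2 := 37 → M/I/I on L2; bus BusRdX; mem=90
  op11 P1: store L0 := 92 → I/M/I on L0; bus BusRdX; mem=70
  op12 P2: load  L1 → I/S/S on L1; bus BusRd Flush; mem=93
  op13 P2: store L3 := 48 → I/I/M on L3; bus BusRdX Flush; mem=12
  op14 P2: load  L2 → S/I/S on L2; bus BusRd Flush; mem=37
  op15 P1: store L0 := 38 → I/M/I on L0; bus (none); mem=70
  op16 P2: store L1 := 80 → I/I/M on L1; bus BusRdX; mem=93
  op17 P0: load  L4 → S/S/S on L4; bus BusRd; mem=3
  op18 P0: store L4 := 91 → M/I/I on L4; bus BusRdX; mem=3

memory[L3] = 12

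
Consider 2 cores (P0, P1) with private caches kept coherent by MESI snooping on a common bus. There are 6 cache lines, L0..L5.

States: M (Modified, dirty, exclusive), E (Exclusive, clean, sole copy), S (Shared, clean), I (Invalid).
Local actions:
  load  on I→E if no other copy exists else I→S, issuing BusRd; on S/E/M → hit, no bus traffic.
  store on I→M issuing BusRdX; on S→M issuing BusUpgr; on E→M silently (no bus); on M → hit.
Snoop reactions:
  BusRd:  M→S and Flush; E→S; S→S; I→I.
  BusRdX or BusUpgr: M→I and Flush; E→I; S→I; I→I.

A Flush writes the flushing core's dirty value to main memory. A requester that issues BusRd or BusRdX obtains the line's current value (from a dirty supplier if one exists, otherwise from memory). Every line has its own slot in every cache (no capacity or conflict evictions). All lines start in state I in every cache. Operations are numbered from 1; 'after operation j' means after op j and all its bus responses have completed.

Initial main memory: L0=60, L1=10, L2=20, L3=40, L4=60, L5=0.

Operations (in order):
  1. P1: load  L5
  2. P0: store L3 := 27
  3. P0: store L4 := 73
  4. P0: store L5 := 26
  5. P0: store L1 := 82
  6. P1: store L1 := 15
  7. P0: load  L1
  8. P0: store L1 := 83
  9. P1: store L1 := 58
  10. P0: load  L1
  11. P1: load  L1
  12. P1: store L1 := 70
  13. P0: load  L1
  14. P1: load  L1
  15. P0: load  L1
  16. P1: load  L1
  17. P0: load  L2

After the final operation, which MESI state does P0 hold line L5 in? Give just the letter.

state = M

step 1: P1: load  L5  ⟶  IE  (L5)  txn=BusRd  M[L5]=0
step 2: P0: store L3 := 27  ⟶  MI  (L3)  txn=BusRdX  M[L3]=40
step 3: P0: store L4 := 73  ⟶  MI  (L4)  txn=BusRdX  M[L4]=60
step 4: P0: store L5 := 26  ⟶  MI  (L5)  txn=BusRdX  M[L5]=0
step 5: P0: store L1 := 82  ⟶  MI  (L1)  txn=BusRdX  M[L1]=10
step 6: P1: store L1 := 15  ⟶  IM  (L1)  txn=BusRdX+Flush  M[L1]=82
step 7: P0: load  L1  ⟶  SS  (L1)  txn=BusRd+Flush  M[L1]=15
step 8: P0: store L1 := 83  ⟶  MI  (L1)  txn=BusUpgr  M[L1]=15
step 9: P1: store L1 := 58  ⟶  IM  (L1)  txn=BusRdX+Flush  M[L1]=83
step 10: P0: load  L1  ⟶  SS  (L1)  txn=BusRd+Flush  M[L1]=58
step 11: P1: load  L1  ⟶  SS  (L1)  txn=∅  M[L1]=58
step 12: P1: store L1 := 70  ⟶  IM  (L1)  txn=BusUpgr  M[L1]=58
step 13: P0: load  L1  ⟶  SS  (L1)  txn=BusRd+Flush  M[L1]=70
step 14: P1: load  L1  ⟶  SS  (L1)  txn=∅  M[L1]=70
step 15: P0: load  L1  ⟶  SS  (L1)  txn=∅  M[L1]=70
step 16: P1: load  L1  ⟶  SS  (L1)  txn=∅  M[L1]=70
step 17: P0: load  L2  ⟶  EI  (L2)  txn=BusRd  M[L2]=20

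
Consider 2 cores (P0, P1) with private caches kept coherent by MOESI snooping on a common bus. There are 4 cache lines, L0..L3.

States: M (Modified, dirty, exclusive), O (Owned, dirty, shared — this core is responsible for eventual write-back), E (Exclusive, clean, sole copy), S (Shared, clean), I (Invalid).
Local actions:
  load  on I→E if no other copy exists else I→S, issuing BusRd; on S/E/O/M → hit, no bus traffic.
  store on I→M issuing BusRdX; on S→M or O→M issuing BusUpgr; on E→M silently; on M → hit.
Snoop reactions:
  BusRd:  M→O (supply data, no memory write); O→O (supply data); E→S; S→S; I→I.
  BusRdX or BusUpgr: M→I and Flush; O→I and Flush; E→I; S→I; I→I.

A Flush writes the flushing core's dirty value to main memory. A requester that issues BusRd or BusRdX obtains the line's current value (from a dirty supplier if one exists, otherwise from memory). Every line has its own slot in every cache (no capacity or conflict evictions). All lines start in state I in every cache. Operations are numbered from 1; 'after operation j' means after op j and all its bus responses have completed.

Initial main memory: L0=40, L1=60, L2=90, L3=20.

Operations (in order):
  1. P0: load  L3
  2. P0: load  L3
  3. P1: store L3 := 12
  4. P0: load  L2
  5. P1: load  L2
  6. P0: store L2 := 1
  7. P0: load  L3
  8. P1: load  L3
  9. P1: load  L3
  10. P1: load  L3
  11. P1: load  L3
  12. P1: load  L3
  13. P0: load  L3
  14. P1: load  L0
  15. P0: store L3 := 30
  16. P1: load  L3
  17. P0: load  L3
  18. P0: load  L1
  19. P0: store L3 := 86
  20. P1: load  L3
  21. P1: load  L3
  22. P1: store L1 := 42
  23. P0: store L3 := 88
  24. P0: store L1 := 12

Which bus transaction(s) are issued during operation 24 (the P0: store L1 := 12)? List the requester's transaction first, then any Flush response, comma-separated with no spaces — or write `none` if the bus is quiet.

bus = BusRdX,Flush

1. P0: load  L3  bus=[BusRd]  L3: P0=E P1=I  mem[L3]=20
2. P0: load  L3  bus=[-]  L3: P0=E P1=I  mem[L3]=20
3. P1: store L3 := 12  bus=[BusRdX]  L3: P0=I P1=M  mem[L3]=20
4. P0: load  L2  bus=[BusRd]  L2: P0=E P1=I  mem[L2]=90
5. P1: load  L2  bus=[BusRd]  L2: P0=S P1=S  mem[L2]=90
6. P0: store L2 := 1  bus=[BusUpgr]  L2: P0=M P1=I  mem[L2]=90
7. P0: load  L3  bus=[BusRd]  L3: P0=S P1=O  mem[L3]=20
8. P1: load  L3  bus=[-]  L3: P0=S P1=O  mem[L3]=20
9. P1: load  L3  bus=[-]  L3: P0=S P1=O  mem[L3]=20
10. P1: load  L3  bus=[-]  L3: P0=S P1=O  mem[L3]=20
11. P1: load  L3  bus=[-]  L3: P0=S P1=O  mem[L3]=20
12. P1: load  L3  bus=[-]  L3: P0=S P1=O  mem[L3]=20
13. P0: load  L3  bus=[-]  L3: P0=S P1=O  mem[L3]=20
14. P1: load  L0  bus=[BusRd]  L0: P0=I P1=E  mem[L0]=40
15. P0: store L3 := 30  bus=[BusUpgr,Flush]  L3: P0=M P1=I  mem[L3]=12
16. P1: load  L3  bus=[BusRd]  L3: P0=O P1=S  mem[L3]=12
17. P0: load  L3  bus=[-]  L3: P0=O P1=S  mem[L3]=12
18. P0: load  L1  bus=[BusRd]  L1: P0=E P1=I  mem[L1]=60
19. P0: store L3 := 86  bus=[BusUpgr]  L3: P0=M P1=I  mem[L3]=12
20. P1: load  L3  bus=[BusRd]  L3: P0=O P1=S  mem[L3]=12
21. P1: load  L3  bus=[-]  L3: P0=O P1=S  mem[L3]=12
22. P1: store L1 := 42  bus=[BusRdX]  L1: P0=I P1=M  mem[L1]=60
23. P0: store L3 := 88  bus=[BusUpgr]  L3: P0=M P1=I  mem[L3]=12
24. P0: store L1 := 12  bus=[BusRdX,Flush]  L1: P0=M P1=I  mem[L1]=42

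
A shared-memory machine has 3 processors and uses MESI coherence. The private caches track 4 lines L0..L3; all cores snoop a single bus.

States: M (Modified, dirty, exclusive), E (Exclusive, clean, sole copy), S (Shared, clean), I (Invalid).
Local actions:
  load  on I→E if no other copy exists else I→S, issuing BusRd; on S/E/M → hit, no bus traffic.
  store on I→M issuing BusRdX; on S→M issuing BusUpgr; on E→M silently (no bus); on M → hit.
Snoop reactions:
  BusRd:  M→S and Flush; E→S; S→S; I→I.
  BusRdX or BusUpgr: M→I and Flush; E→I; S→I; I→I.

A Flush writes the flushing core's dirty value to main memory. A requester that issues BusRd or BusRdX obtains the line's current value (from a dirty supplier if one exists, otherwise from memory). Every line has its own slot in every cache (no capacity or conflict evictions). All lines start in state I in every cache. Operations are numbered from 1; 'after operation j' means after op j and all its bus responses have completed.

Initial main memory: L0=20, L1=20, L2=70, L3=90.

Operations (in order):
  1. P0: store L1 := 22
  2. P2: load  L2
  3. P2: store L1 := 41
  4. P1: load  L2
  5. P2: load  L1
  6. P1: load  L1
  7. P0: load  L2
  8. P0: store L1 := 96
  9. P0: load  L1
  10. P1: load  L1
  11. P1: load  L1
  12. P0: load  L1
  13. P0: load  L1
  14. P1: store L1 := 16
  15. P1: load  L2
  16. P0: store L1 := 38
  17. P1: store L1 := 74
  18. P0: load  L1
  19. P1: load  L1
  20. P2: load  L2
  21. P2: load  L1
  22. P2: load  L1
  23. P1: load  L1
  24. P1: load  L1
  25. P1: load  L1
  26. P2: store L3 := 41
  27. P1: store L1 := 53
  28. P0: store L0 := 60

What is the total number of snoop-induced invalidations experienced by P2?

  op1 P0: store L1 := 22 → M/I/I on L1; bus BusRdX; mem=20
  op2 P2: load  L2 → I/I/E on L2; bus BusRd; mem=70
  op3 P2: store L1 := 41 → I/I/M on L1; bus BusRdX Flush; mem=22
  op4 P1: load  L2 → I/S/S on L2; bus BusRd; mem=70
  op5 P2: load  L1 → I/I/M on L1; bus (none); mem=22
  op6 P1: load  L1 → I/S/S on L1; bus BusRd Flush; mem=41
  op7 P0: load  L2 → S/S/S on L2; bus BusRd; mem=70
  op8 P0: store L1 := 96 → M/I/I on L1; bus BusRdX; mem=41
  op9 P0: load  L1 → M/I/I on L1; bus (none); mem=41
  op10 P1: load  L1 → S/S/I on L1; bus BusRd Flush; mem=96
  op11 P1: load  L1 → S/S/I on L1; bus (none); mem=96
  op12 P0: load  L1 → S/S/I on L1; bus (none); mem=96
  op13 P0: load  L1 → S/S/I on L1; bus (none); mem=96
  op14 P1: store L1 := 16 → I/M/I on L1; bus BusUpgr; mem=96
  op15 P1: load  L2 → S/S/S on L2; bus (none); mem=70
  op16 P0: store L1 := 38 → M/I/I on L1; bus BusRdX Flush; mem=16
  op17 P1: store L1 := 74 → I/M/I on L1; bus BusRdX Flush; mem=38
  op18 P0: load  L1 → S/S/I on L1; bus BusRd Flush; mem=74
  op19 P1: load  L1 → S/S/I on L1; bus (none); mem=74
  op20 P2: load  L2 → S/S/S on L2; bus (none); mem=70
  op21 P2: load  L1 → S/S/S on L1; bus BusRd; mem=74
  op22 P2: load  L1 → S/S/S on L1; bus (none); mem=74
  op23 P1: load  L1 → S/S/S on L1; bus (none); mem=74
  op24 P1: load  L1 → S/S/S on L1; bus (none); mem=74
  op25 P1: load  L1 → S/S/S on L1; bus (none); mem=74
  op26 P2: store L3 := 41 → I/I/M on L3; bus BusRdX; mem=90
  op27 P1: store L1 := 53 → I/M/I on L1; bus BusUpgr; mem=74
  op28 P0: store L0 := 60 → M/I/I on L0; bus BusRdX; mem=20

invalidations = 2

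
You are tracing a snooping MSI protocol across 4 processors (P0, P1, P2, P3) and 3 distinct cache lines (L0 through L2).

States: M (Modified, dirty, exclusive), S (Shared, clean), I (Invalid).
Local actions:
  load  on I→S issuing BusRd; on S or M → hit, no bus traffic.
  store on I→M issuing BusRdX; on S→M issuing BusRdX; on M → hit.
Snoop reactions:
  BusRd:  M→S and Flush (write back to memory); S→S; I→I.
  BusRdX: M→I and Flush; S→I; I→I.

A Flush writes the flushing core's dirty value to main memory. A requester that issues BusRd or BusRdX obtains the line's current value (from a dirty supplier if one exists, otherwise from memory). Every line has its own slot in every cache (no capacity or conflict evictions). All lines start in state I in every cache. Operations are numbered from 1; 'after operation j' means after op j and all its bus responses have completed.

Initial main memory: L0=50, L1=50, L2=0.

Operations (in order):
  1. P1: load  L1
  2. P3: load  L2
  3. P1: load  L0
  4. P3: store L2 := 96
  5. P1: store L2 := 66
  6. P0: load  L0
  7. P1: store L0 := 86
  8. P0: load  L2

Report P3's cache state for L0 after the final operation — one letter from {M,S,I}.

step 1: P1: load  L1  ⟶  ISII  (L1)  txn=BusRd  M[L1]=50
step 2: P3: load  L2  ⟶  IIIS  (L2)  txn=BusRd  M[L2]=0
step 3: P1: load  L0  ⟶  ISII  (L0)  txn=BusRd  M[L0]=50
step 4: P3: store L2 := 96  ⟶  IIIM  (L2)  txn=BusRdX  M[L2]=0
step 5: P1: store L2 := 66  ⟶  IMII  (L2)  txn=BusRdX+Flush  M[L2]=96
step 6: P0: load  L0  ⟶  SSII  (L0)  txn=BusRd  M[L0]=50
step 7: P1: store L0 := 86  ⟶  IMII  (L0)  txn=BusRdX  M[L0]=50
step 8: P0: load  L2  ⟶  SSII  (L2)  txn=BusRd+Flush  M[L2]=66

state = I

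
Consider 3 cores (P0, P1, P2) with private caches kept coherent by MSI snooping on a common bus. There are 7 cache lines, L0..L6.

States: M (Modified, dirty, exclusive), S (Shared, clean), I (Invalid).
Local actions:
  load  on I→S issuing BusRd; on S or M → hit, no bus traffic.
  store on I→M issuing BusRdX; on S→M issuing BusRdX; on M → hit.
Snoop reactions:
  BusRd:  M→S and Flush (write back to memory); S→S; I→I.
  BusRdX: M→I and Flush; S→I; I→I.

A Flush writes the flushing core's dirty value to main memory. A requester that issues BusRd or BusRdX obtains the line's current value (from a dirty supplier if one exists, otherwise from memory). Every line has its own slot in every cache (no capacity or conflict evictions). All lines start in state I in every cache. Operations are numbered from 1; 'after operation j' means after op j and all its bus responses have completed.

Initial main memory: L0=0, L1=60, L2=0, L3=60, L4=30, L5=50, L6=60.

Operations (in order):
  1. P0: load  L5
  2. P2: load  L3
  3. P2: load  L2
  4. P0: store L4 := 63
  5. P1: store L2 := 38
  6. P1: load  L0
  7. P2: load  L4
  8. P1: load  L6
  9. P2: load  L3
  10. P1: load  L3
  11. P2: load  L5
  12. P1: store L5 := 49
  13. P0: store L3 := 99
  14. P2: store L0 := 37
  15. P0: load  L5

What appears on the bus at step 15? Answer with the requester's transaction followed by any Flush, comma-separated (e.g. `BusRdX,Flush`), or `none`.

bus = BusRd,Flush

step 1: P0: load  L5  ⟶  SII  (L5)  txn=BusRd  M[L5]=50
step 2: P2: load  L3  ⟶  IIS  (L3)  txn=BusRd  M[L3]=60
step 3: P2: load  L2  ⟶  IIS  (L2)  txn=BusRd  M[L2]=0
step 4: P0: store L4 := 63  ⟶  MII  (L4)  txn=BusRdX  M[L4]=30
step 5: P1: store L2 := 38  ⟶  IMI  (L2)  txn=BusRdX  M[L2]=0
step 6: P1: load  L0  ⟶  ISI  (L0)  txn=BusRd  M[L0]=0
step 7: P2: load  L4  ⟶  SIS  (L4)  txn=BusRd+Flush  M[L4]=63
step 8: P1: load  L6  ⟶  ISI  (L6)  txn=BusRd  M[L6]=60
step 9: P2: load  L3  ⟶  IIS  (L3)  txn=∅  M[L3]=60
step 10: P1: load  L3  ⟶  ISS  (L3)  txn=BusRd  M[L3]=60
step 11: P2: load  L5  ⟶  SIS  (L5)  txn=BusRd  M[L5]=50
step 12: P1: store L5 := 49  ⟶  IMI  (L5)  txn=BusRdX  M[L5]=50
step 13: P0: store L3 := 99  ⟶  MII  (L3)  txn=BusRdX  M[L3]=60
step 14: P2: store L0 := 37  ⟶  IIM  (L0)  txn=BusRdX  M[L0]=0
step 15: P0: load  L5  ⟶  SSI  (L5)  txn=BusRd+Flush  M[L5]=49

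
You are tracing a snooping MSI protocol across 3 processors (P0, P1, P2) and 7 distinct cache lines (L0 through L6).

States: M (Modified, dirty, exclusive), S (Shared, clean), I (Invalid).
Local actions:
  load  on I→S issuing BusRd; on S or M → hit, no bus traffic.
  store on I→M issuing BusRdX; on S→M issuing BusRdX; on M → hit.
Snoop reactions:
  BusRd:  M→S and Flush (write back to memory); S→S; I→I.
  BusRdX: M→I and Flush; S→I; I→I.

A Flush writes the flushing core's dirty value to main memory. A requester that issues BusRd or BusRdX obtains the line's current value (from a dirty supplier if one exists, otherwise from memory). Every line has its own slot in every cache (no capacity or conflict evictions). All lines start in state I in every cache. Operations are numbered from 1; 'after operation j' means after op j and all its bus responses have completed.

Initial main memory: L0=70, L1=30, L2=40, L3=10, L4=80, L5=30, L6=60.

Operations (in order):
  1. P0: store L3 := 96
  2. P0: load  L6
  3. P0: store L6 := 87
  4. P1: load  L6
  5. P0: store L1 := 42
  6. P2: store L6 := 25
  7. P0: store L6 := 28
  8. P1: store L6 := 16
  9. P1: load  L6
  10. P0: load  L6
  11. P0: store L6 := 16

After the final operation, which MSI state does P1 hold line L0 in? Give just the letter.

state = I

  op1 P0: store L3 := 96 → M/I/I on L3; bus BusRdX; mem=10
  op2 P0: load  L6 → S/I/I on L6; bus BusRd; mem=60
  op3 P0: store L6 := 87 → M/I/I on L6; bus BusRdX; mem=60
  op4 P1: load  L6 → S/S/I on L6; bus BusRd Flush; mem=87
  op5 P0: store L1 := 42 → M/I/I on L1; bus BusRdX; mem=30
  op6 P2: store L6 := 25 → I/I/M on L6; bus BusRdX; mem=87
  op7 P0: store L6 := 28 → M/I/I on L6; bus BusRdX Flush; mem=25
  op8 P1: store L6 := 16 → I/M/I on L6; bus BusRdX Flush; mem=28
  op9 P1: load  L6 → I/M/I on L6; bus (none); mem=28
  op10 P0: load  L6 → S/S/I on L6; bus BusRd Flush; mem=16
  op11 P0: store L6 := 16 → M/I/I on L6; bus BusRdX; mem=16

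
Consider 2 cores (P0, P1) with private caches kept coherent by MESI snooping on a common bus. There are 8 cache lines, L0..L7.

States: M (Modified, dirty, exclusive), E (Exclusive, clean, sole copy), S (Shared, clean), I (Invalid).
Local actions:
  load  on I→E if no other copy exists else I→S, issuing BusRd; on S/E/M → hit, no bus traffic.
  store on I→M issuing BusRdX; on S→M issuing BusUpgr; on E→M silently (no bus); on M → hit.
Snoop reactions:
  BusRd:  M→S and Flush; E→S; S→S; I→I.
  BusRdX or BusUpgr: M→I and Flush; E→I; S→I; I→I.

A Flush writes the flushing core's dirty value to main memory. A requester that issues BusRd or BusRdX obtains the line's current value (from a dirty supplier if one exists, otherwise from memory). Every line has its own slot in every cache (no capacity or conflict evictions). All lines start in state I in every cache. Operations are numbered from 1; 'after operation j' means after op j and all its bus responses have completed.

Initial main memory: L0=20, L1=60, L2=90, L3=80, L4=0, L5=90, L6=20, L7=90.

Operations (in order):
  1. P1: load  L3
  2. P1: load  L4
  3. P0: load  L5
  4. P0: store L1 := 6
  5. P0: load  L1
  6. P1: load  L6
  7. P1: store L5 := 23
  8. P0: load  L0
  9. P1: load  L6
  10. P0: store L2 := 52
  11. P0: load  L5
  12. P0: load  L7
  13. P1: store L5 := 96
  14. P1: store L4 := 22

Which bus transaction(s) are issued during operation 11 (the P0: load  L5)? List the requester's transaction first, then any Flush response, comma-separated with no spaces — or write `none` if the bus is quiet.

  op1 P1: load  L3 → I/E on L3; bus BusRd; mem=80
  op2 P1: load  L4 → I/E on L4; bus BusRd; mem=0
  op3 P0: load  L5 → E/I on L5; bus BusRd; mem=90
  op4 P0: store L1 := 6 → M/I on L1; bus BusRdX; mem=60
  op5 P0: load  L1 → M/I on L1; bus (none); mem=60
  op6 P1: load  L6 → I/E on L6; bus BusRd; mem=20
  op7 P1: store L5 := 23 → I/M on L5; bus BusRdX; mem=90
  op8 P0: load  L0 → E/I on L0; bus BusRd; mem=20
  op9 P1: load  L6 → I/E on L6; bus (none); mem=20
  op10 P0: store L2 := 52 → M/I on L2; bus BusRdX; mem=90
  op11 P0: load  L5 → S/S on L5; bus BusRd Flush; mem=23
  op12 P0: load  L7 → E/I on L7; bus BusRd; mem=90
  op13 P1: store L5 := 96 → I/M on L5; bus BusUpgr; mem=23
  op14 P1: store L4 := 22 → I/M on L4; bus (none); mem=0

bus = BusRd,Flush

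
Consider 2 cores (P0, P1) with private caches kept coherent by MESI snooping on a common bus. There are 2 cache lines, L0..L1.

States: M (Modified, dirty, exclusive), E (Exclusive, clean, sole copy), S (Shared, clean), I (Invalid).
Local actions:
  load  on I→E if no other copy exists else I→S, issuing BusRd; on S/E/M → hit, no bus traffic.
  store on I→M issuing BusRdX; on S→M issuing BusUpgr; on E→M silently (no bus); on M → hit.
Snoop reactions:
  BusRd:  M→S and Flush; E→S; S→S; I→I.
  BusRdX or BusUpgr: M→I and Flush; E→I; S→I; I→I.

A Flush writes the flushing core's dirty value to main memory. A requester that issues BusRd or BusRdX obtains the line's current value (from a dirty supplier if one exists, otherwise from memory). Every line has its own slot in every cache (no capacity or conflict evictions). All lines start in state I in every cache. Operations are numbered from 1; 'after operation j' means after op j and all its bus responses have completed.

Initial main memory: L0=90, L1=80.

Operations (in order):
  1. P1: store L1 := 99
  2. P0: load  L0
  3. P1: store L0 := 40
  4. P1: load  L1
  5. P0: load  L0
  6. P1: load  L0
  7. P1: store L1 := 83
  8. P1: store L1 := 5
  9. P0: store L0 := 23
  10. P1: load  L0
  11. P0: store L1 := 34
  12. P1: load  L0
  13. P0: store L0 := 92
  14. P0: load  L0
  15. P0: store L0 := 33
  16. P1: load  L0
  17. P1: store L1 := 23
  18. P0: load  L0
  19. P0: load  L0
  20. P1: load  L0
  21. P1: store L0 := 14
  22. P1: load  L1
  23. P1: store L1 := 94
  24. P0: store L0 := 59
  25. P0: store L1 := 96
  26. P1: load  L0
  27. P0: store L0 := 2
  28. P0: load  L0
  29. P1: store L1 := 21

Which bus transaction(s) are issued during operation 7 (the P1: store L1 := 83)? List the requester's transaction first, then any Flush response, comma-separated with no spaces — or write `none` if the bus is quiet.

  op1 P1: store L1 := 99 → I/M on L1; bus BusRdX; mem=80
  op2 P0: load  L0 → E/I on L0; bus BusRd; mem=90
  op3 P1: store L0 := 40 → I/M on L0; bus BusRdX; mem=90
  op4 P1: load  L1 → I/M on L1; bus (none); mem=80
  op5 P0: load  L0 → S/S on L0; bus BusRd Flush; mem=40
  op6 P1: load  L0 → S/S on L0; bus (none); mem=40
  op7 P1: store L1 := 83 → I/M on L1; bus (none); mem=80
  op8 P1: store L1 := 5 → I/M on L1; bus (none); mem=80
  op9 P0: store L0 := 23 → M/I on L0; bus BusUpgr; mem=40
  op10 P1: load  L0 → S/S on L0; bus BusRd Flush; mem=23
  op11 P0: store L1 := 34 → M/I on L1; bus BusRdX Flush; mem=5
  op12 P1: load  L0 → S/S on L0; bus (none); mem=23
  op13 P0: store L0 := 92 → M/I on L0; bus BusUpgr; mem=23
  op14 P0: load  L0 → M/I on L0; bus (none); mem=23
  op15 P0: store L0 := 33 → M/I on L0; bus (none); mem=23
  op16 P1: load  L0 → S/S on L0; bus BusRd Flush; mem=33
  op17 P1: store L1 := 23 → I/M on L1; bus BusRdX Flush; mem=34
  op18 P0: load  L0 → S/S on L0; bus (none); mem=33
  op19 P0: load  L0 → S/S on L0; bus (none); mem=33
  op20 P1: load  L0 → S/S on L0; bus (none); mem=33
  op21 P1: store L0 := 14 → I/M on L0; bus BusUpgr; mem=33
  op22 P1: load  L1 → I/M on L1; bus (none); mem=34
  op23 P1: store L1 := 94 → I/M on L1; bus (none); mem=34
  op24 P0: store L0 := 59 → M/I on L0; bus BusRdX Flush; mem=14
  op25 P0: store L1 := 96 → M/I on L1; bus BusRdX Flush; mem=94
  op26 P1: load  L0 → S/S on L0; bus BusRd Flush; mem=59
  op27 P0: store L0 := 2 → M/I on L0; bus BusUpgr; mem=59
  op28 P0: load  L0 → M/I on L0; bus (none); mem=59
  op29 P1: store L1 := 21 → I/M on L1; bus BusRdX Flush; mem=96

bus = none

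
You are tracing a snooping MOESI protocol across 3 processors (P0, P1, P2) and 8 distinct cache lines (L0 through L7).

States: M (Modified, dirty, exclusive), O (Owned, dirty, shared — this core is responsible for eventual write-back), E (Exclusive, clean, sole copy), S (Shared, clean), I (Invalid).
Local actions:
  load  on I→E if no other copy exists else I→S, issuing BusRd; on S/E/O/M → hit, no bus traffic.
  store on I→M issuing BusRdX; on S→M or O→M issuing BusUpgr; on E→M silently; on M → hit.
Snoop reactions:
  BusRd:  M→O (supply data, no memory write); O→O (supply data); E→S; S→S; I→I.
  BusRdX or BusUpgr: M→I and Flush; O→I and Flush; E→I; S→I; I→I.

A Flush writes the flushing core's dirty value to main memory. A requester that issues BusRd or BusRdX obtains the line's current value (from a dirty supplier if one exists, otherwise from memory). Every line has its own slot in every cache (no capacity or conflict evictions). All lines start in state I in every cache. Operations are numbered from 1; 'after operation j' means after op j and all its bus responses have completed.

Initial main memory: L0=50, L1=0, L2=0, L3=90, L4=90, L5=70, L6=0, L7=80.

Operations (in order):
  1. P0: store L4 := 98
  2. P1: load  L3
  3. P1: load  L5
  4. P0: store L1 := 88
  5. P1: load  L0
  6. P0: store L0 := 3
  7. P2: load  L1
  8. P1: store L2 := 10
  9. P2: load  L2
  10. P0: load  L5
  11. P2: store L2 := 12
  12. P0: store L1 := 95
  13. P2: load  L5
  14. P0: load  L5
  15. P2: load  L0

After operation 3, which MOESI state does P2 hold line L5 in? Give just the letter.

state = I

[1] P0: store L4 := 98 | P0:M(98), P1:I, P2:I | bus: BusRdX
[2] P1: load  L3 | P0:I, P1:E(90), P2:I | bus: BusRd
[3] P1: load  L5 | P0:I, P1:E(70), P2:I | bus: BusRd
[4] P0: store L1 := 88 | P0:M(88), P1:I, P2:I | bus: BusRdX
[5] P1: load  L0 | P0:I, P1:E(50), P2:I | bus: BusRd
[6] P0: store L0 := 3 | P0:M(3), P1:I, P2:I | bus: BusRdX
[7] P2: load  L1 | P0:O(88), P1:I, P2:S(88) | bus: BusRd
[8] P1: store L2 := 10 | P0:I, P1:M(10), P2:I | bus: BusRdX
[9] P2: load  L2 | P0:I, P1:O(10), P2:S(10) | bus: BusRd
[10] P0: load  L5 | P0:S(70), P1:S(70), P2:I | bus: BusRd
[11] P2: store L2 := 12 | P0:I, P1:I, P2:M(12) | bus: BusUpgr,Flush
[12] P0: store L1 := 95 | P0:M(95), P1:I, P2:I | bus: BusUpgr
[13] P2: load  L5 | P0:S(70), P1:S(70), P2:S(70) | bus: BusRd
[14] P0: load  L5 | P0:S(70), P1:S(70), P2:S(70) | bus: none
[15] P2: load  L0 | P0:O(3), P1:I, P2:S(3) | bus: BusRd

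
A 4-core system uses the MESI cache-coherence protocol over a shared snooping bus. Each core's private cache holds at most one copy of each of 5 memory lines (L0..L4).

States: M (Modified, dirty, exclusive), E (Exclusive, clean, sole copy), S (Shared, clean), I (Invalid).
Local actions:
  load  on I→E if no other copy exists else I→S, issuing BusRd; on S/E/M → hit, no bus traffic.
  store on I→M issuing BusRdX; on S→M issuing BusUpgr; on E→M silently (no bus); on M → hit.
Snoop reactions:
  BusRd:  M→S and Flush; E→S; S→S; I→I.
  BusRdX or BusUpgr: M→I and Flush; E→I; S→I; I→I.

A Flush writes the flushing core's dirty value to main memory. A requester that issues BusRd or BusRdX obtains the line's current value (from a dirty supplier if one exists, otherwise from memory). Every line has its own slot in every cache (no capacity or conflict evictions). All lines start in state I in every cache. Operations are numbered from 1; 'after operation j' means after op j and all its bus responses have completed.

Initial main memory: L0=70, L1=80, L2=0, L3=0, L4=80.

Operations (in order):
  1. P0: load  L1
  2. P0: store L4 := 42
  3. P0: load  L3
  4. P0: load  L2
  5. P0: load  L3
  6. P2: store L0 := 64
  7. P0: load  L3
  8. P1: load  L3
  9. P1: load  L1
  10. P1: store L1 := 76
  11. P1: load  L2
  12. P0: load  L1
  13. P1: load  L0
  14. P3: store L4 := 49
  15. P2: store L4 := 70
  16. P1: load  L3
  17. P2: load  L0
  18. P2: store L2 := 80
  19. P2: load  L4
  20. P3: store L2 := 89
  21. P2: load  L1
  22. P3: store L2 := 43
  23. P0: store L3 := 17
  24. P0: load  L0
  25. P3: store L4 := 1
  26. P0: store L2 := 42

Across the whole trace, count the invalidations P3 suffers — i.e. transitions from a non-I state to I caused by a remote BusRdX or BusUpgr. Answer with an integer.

step 1: P0: load  L1  ⟶  EIII  (L1)  txn=BusRd  M[L1]=80
step 2: P0: store L4 := 42  ⟶  MIII  (L4)  txn=BusRdX  M[L4]=80
step 3: P0: load  L3  ⟶  EIII  (L3)  txn=BusRd  M[L3]=0
step 4: P0: load  L2  ⟶  EIII  (L2)  txn=BusRd  M[L2]=0
step 5: P0: load  L3  ⟶  EIII  (L3)  txn=∅  M[L3]=0
step 6: P2: store L0 := 64  ⟶  IIMI  (L0)  txn=BusRdX  M[L0]=70
step 7: P0: load  L3  ⟶  EIII  (L3)  txn=∅  M[L3]=0
step 8: P1: load  L3  ⟶  SSII  (L3)  txn=BusRd  M[L3]=0
step 9: P1: load  L1  ⟶  SSII  (L1)  txn=BusRd  M[L1]=80
step 10: P1: store L1 := 76  ⟶  IMII  (L1)  txn=BusUpgr  M[L1]=80
step 11: P1: load  L2  ⟶  SSII  (L2)  txn=BusRd  M[L2]=0
step 12: P0: load  L1  ⟶  SSII  (L1)  txn=BusRd+Flush  M[L1]=76
step 13: P1: load  L0  ⟶  ISSI  (L0)  txn=BusRd+Flush  M[L0]=64
step 14: P3: store L4 := 49  ⟶  IIIM  (L4)  txn=BusRdX+Flush  M[L4]=42
step 15: P2: store L4 := 70  ⟶  IIMI  (L4)  txn=BusRdX+Flush  M[L4]=49
step 16: P1: load  L3  ⟶  SSII  (L3)  txn=∅  M[L3]=0
step 17: P2: load  L0  ⟶  ISSI  (L0)  txn=∅  M[L0]=64
step 18: P2: store L2 := 80  ⟶  IIMI  (L2)  txn=BusRdX  M[L2]=0
step 19: P2: load  L4  ⟶  IIMI  (L4)  txn=∅  M[L4]=49
step 20: P3: store L2 := 89  ⟶  IIIM  (L2)  txn=BusRdX+Flush  M[L2]=80
step 21: P2: load  L1  ⟶  SSSI  (L1)  txn=BusRd  M[L1]=76
step 22: P3: store L2 := 43  ⟶  IIIM  (L2)  txn=∅  M[L2]=80
step 23: P0: store L3 := 17  ⟶  MIII  (L3)  txn=BusUpgr  M[L3]=0
step 24: P0: load  L0  ⟶  SSSI  (L0)  txn=BusRd  M[L0]=64
step 25: P3: store L4 := 1  ⟶  IIIM  (L4)  txn=BusRdX+Flush  M[L4]=70
step 26: P0: store L2 := 42  ⟶  MIII  (L2)  txn=BusRdX+Flush  M[L2]=43

invalidations = 2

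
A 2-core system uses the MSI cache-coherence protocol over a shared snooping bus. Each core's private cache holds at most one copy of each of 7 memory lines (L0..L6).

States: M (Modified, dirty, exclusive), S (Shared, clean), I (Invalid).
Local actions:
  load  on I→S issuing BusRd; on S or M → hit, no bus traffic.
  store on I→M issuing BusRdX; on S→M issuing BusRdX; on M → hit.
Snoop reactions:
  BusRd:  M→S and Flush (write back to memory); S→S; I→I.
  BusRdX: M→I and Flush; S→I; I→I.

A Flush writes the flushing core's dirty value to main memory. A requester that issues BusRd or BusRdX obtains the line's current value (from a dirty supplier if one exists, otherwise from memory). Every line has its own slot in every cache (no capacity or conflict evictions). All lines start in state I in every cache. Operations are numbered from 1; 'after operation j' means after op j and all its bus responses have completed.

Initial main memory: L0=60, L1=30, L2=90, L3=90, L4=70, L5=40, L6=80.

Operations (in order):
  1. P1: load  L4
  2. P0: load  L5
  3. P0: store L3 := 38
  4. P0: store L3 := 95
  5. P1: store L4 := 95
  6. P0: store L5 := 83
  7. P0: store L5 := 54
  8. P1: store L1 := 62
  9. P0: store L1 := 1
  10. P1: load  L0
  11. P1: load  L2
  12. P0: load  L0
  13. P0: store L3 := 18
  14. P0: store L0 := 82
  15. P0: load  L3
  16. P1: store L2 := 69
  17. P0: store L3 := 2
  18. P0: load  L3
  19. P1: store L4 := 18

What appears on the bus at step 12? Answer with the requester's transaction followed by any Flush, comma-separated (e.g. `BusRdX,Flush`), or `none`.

bus = BusRd

[1] P1: load  L4 | P0:I, P1:S(70) | bus: BusRd
[2] P0: load  L5 | P0:S(40), P1:I | bus: BusRd
[3] P0: store L3 := 38 | P0:M(38), P1:I | bus: BusRdX
[4] P0: store L3 := 95 | P0:M(95), P1:I | bus: none
[5] P1: store L4 := 95 | P0:I, P1:M(95) | bus: BusRdX
[6] P0: store L5 := 83 | P0:M(83), P1:I | bus: BusRdX
[7] P0: store L5 := 54 | P0:M(54), P1:I | bus: none
[8] P1: store L1 := 62 | P0:I, P1:M(62) | bus: BusRdX
[9] P0: store L1 := 1 | P0:M(1), P1:I | bus: BusRdX,Flush
[10] P1: load  L0 | P0:I, P1:S(60) | bus: BusRd
[11] P1: load  L2 | P0:I, P1:S(90) | bus: BusRd
[12] P0: load  L0 | P0:S(60), P1:S(60) | bus: BusRd
[13] P0: store L3 := 18 | P0:M(18), P1:I | bus: none
[14] P0: store L0 := 82 | P0:M(82), P1:I | bus: BusRdX
[15] P0: load  L3 | P0:M(18), P1:I | bus: none
[16] P1: store L2 := 69 | P0:I, P1:M(69) | bus: BusRdX
[17] P0: store L3 := 2 | P0:M(2), P1:I | bus: none
[18] P0: load  L3 | P0:M(2), P1:I | bus: none
[19] P1: store L4 := 18 | P0:I, P1:M(18) | bus: none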